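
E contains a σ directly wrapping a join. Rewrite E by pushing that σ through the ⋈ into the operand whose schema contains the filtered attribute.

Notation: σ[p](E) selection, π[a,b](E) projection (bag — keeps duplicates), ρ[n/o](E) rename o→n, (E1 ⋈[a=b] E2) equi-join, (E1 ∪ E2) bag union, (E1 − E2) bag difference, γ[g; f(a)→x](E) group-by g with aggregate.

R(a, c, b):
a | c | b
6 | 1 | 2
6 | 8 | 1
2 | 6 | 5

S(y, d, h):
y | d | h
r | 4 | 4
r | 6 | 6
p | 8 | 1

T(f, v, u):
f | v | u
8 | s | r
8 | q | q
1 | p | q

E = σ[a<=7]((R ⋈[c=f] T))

σ filters on a, owned by the left side.
E' = (σ[a<=7](R) ⋈[c=f] T)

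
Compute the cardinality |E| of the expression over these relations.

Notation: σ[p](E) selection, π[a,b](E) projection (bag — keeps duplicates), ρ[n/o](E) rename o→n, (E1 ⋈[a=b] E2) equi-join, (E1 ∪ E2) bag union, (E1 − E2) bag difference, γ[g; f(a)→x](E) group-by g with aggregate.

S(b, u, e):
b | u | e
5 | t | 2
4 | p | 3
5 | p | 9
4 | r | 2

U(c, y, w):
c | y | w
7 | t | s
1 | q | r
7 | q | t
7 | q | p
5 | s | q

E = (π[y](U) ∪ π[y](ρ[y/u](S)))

Row counts bottom-up:
  U → 5
  π[y](U) → 5
  S → 4
  ρ[y/u](S) → 4
  π[y](ρ[y/u](S)) → 4
  (π[y](U) ∪ π[y](ρ[y/u](S))) → 9

|E| = 9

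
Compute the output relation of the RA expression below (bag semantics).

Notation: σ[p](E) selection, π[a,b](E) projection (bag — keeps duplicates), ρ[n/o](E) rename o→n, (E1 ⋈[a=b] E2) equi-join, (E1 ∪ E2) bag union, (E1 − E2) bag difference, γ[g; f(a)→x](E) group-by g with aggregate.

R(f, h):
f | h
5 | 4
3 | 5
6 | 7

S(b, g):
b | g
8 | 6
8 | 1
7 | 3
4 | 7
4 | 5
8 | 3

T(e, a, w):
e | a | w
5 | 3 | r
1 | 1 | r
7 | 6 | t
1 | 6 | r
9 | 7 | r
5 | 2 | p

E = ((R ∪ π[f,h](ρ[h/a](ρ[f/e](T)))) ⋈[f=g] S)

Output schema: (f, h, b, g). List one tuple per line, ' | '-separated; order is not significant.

Per-node cardinality:
  R → 3
  T → 6
  ρ[f/e](T) → 6
  ρ[h/a](ρ[f/e](T)) → 6
  π[f,h](ρ[h/a](ρ[f/e](T))) → 6
  (R ∪ π[f,h](ρ[h/a](ρ[f/e](T)))) → 9
  S → 6
  ((R ∪ π[f,h](ρ[h/a](ρ[f/e](T)))) ⋈[f=g] S) → 9

== RESULT ==
f | h | b | g
1 | 1 | 8 | 1
1 | 6 | 8 | 1
3 | 5 | 7 | 3
3 | 5 | 8 | 3
5 | 2 | 4 | 5
5 | 3 | 4 | 5
5 | 4 | 4 | 5
6 | 7 | 8 | 6
7 | 6 | 4 | 7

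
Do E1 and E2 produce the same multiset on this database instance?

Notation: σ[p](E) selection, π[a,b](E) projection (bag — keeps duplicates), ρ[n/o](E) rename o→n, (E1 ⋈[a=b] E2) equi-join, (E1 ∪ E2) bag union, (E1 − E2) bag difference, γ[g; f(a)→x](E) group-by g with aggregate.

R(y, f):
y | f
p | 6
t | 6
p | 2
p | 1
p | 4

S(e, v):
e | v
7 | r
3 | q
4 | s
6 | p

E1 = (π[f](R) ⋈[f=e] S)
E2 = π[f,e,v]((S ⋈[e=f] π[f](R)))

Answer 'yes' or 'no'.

E1 subexpression sizes:
  R → 5
  π[f](R) → 5
  S → 4
  (π[f](R) ⋈[f=e] S) → 3
E2 subexpression sizes:
  S → 4
  R → 5
  π[f](R) → 5
  (S ⋈[e=f] π[f](R)) → 3
  π[f,e,v]((S ⋈[e=f] π[f](R))) → 3

E1 and E2 produce the same multiset:
f | e | v
4 | 4 | s
6 | 6 | p
6 | 6 | p

yes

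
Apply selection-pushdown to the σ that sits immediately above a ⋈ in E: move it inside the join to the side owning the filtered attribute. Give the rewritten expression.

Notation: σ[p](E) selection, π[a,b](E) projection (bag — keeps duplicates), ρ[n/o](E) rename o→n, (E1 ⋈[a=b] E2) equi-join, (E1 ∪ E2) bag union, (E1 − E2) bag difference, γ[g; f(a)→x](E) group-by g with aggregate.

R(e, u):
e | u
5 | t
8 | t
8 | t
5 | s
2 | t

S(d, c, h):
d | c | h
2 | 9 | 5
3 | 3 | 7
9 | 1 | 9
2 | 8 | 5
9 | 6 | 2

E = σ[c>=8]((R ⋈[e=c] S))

σ filters on c, owned by the right side.
E' = (R ⋈[e=c] σ[c>=8](S))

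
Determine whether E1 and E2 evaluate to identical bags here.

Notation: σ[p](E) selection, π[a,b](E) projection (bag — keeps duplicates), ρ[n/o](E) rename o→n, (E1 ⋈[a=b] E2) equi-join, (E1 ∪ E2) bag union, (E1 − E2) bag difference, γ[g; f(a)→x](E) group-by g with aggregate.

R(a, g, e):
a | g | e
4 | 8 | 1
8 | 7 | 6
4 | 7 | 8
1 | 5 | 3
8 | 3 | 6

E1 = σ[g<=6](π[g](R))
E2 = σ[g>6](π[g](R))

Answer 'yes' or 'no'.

E1 row counts bottom-up:
  R → 5
  π[g](R) → 5
  σ[g<=6](π[g](R)) → 2
E2 row counts bottom-up:
  R → 5
  π[g](R) → 5
  σ[g>6](π[g](R)) → 3

E1 result:
g
3
5
E2 result:
g
7
7
8
Witness: (7,) appears 0× in E1 but 2× in E2.

no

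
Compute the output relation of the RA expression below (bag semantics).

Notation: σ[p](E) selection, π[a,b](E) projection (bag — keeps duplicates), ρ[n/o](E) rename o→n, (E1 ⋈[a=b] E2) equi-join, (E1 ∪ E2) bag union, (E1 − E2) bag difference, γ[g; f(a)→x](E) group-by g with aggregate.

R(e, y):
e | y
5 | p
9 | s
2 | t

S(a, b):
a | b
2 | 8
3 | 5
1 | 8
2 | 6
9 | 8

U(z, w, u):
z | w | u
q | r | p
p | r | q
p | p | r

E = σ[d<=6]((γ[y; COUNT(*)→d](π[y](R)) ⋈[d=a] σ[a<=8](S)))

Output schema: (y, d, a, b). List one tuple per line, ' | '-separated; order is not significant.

Stepwise |·|:
  R → 3
  π[y](R) → 3
  γ[y; COUNT(*)→d](π[y](R)) → 3
  S → 5
  σ[a<=8](S) → 4
  (γ[y; COUNT(*)→d](π[y](R)) ⋈[d=a] σ[a<=8](S)) → 3
  σ[d<=6]((γ[y; COUNT(*)→d](π[y](R)) ⋈[d=a] σ[a<=8](S))) → 3

== RESULT ==
y | d | a | b
p | 1 | 1 | 8
s | 1 | 1 | 8
t | 1 | 1 | 8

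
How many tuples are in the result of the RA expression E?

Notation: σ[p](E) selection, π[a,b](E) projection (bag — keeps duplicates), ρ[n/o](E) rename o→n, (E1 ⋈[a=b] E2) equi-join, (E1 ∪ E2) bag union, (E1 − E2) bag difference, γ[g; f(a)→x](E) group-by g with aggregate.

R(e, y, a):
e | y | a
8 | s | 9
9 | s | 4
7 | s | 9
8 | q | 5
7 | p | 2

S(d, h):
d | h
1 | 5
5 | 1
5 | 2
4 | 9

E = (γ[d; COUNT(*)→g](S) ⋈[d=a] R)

Subexpression sizes:
  S → 4
  γ[d; COUNT(*)→g](S) → 3
  R → 5
  (γ[d; COUNT(*)→g](S) ⋈[d=a] R) → 2

|E| = 2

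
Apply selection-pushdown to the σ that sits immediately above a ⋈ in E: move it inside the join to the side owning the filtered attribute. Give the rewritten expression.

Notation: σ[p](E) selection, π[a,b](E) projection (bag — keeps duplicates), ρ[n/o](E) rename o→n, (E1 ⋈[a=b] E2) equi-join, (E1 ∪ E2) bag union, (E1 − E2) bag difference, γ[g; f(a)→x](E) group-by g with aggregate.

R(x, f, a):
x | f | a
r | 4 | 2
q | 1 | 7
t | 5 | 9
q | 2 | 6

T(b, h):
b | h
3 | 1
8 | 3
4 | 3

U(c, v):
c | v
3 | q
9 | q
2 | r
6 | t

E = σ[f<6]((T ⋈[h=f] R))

σ filters on f, owned by the right side.
E' = (T ⋈[h=f] σ[f<6](R))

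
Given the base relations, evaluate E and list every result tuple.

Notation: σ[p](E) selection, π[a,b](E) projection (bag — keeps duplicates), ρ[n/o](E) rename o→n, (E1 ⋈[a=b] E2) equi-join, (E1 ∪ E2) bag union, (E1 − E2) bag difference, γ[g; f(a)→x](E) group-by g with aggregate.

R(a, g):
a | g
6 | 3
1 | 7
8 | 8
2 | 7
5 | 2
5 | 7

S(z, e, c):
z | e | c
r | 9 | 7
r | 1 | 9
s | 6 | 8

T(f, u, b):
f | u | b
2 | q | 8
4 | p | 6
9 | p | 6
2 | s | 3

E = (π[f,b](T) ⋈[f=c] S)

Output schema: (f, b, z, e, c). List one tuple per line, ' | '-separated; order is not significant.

Subexpression sizes:
  T → 4
  π[f,b](T) → 4
  S → 3
  (π[f,b](T) ⋈[f=c] S) → 1

== RESULT ==
f | b | z | e | c
9 | 6 | r | 1 | 9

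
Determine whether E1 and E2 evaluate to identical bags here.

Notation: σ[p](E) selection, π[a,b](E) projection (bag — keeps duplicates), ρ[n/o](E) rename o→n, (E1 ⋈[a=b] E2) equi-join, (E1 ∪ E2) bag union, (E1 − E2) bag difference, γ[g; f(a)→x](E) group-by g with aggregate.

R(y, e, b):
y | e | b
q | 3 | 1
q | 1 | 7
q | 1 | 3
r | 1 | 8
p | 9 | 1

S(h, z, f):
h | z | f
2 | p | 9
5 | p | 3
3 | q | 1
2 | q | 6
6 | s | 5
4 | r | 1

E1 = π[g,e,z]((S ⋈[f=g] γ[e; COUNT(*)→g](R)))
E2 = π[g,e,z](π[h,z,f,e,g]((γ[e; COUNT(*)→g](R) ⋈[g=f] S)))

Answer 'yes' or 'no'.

E1 stepwise |·|:
  S → 6
  R → 5
  γ[e; COUNT(*)→g](R) → 3
  (S ⋈[f=g] γ[e; COUNT(*)→g](R)) → 5
  π[g,e,z]((S ⋈[f=g] γ[e; COUNT(*)→g](R))) → 5
E2 stepwise |·|:
  R → 5
  γ[e; COUNT(*)→g](R) → 3
  S → 6
  (γ[e; COUNT(*)→g](R) ⋈[g=f] S) → 5
  π[h,z,f,e,g]((γ[e; COUNT(*)→g](R) ⋈[g=f] S)) → 5
  π[g,e,z](π[h,z,f,e,g]((γ[e; COUNT(*)→g](R) ⋈[g=f] S))) → 5

E1 and E2 produce the same multiset:
g | e | z
1 | 3 | q
1 | 3 | r
1 | 9 | q
1 | 9 | r
3 | 1 | p

yes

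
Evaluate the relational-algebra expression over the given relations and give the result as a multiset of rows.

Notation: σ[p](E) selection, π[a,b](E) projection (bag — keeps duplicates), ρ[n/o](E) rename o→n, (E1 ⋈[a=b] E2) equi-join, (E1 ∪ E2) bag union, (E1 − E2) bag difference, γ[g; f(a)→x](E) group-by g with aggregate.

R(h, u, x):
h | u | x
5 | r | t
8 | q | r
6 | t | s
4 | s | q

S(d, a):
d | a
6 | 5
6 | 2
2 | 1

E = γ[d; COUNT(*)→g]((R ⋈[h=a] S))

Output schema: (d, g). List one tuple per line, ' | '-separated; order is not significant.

Per-node cardinality:
  R → 4
  S → 3
  (R ⋈[h=a] S) → 1
  γ[d; COUNT(*)→g]((R ⋈[h=a] S)) → 1

== RESULT ==
d | g
6 | 1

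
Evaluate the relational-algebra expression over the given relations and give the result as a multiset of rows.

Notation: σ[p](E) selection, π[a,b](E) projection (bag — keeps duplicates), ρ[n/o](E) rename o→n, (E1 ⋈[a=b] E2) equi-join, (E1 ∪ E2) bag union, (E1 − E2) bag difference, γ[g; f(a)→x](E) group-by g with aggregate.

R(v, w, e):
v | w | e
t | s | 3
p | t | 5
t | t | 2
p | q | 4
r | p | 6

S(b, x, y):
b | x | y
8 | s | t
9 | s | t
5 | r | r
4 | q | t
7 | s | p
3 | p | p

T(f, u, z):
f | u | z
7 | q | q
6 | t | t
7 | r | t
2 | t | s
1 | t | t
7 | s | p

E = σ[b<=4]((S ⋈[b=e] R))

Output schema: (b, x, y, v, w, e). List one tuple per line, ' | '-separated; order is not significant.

Per-node cardinality:
  S → 6
  R → 5
  (S ⋈[b=e] R) → 3
  σ[b<=4]((S ⋈[b=e] R)) → 2

== RESULT ==
b | x | y | v | w | e
3 | p | p | t | s | 3
4 | q | t | p | q | 4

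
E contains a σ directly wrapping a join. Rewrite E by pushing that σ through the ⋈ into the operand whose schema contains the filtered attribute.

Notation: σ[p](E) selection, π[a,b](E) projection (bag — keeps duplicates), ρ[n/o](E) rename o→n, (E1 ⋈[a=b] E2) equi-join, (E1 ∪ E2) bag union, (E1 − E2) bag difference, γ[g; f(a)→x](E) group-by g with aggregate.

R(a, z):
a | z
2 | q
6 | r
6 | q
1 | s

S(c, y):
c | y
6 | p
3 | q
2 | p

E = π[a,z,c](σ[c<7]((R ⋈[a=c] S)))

σ filters on c, owned by the right side.
E' = π[a,z,c]((R ⋈[a=c] σ[c<7](S)))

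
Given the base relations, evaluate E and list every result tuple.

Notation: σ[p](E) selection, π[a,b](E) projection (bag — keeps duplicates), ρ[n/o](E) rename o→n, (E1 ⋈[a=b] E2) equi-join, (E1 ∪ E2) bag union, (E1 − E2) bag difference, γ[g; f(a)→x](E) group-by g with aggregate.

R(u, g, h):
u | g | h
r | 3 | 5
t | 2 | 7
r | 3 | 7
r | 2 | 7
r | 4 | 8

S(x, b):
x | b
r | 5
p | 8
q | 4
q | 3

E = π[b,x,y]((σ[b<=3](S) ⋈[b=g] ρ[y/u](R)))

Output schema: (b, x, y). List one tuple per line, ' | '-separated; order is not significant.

Stepwise |·|:
  S → 4
  σ[b<=3](S) → 1
  R → 5
  ρ[y/u](R) → 5
  (σ[b<=3](S) ⋈[b=g] ρ[y/u](R)) → 2
  π[b,x,y]((σ[b<=3](S) ⋈[b=g] ρ[y/u](R))) → 2

== RESULT ==
b | x | y
3 | q | r
3 | q | r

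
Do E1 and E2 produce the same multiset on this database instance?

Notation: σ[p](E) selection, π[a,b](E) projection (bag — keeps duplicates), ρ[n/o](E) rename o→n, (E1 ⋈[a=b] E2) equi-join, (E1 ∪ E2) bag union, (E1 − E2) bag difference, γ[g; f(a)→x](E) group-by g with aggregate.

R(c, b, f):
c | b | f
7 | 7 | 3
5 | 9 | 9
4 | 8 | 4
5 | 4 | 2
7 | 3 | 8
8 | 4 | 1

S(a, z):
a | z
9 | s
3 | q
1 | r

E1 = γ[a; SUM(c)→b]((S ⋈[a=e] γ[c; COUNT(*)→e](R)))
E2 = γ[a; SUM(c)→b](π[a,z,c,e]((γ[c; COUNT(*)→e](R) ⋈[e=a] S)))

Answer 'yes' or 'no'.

E1 subexpression sizes:
  S → 3
  R → 6
  γ[c; COUNT(*)→e](R) → 4
  (S ⋈[a=e] γ[c; COUNT(*)→e](R)) → 2
  γ[a; SUM(c)→b]((S ⋈[a=e] γ[c; COUNT(*)→e](R))) → 1
E2 subexpression sizes:
  R → 6
  γ[c; COUNT(*)→e](R) → 4
  S → 3
  (γ[c; COUNT(*)→e](R) ⋈[e=a] S) → 2
  π[a,z,c,e]((γ[c; COUNT(*)→e](R) ⋈[e=a] S)) → 2
  γ[a; SUM(c)→b](π[a,z,c,e]((γ[c; COUNT(*)→e](R) ⋈[e=a] S))) → 1

E1 and E2 produce the same multiset:
a | b
1 | 12

yes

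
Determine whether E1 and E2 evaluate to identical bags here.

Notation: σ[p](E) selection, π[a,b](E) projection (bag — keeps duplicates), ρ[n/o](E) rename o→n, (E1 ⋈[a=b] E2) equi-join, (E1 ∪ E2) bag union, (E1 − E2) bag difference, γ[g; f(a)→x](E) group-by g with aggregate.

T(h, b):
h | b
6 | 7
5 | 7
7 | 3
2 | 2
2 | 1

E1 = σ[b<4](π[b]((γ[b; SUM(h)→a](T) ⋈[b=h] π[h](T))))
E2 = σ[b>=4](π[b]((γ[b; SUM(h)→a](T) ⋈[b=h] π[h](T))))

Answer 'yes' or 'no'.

E1 subexpression sizes:
  T → 5
  γ[b; SUM(h)→a](T) → 4
  T → 5
  π[h](T) → 5
  (γ[b; SUM(h)→a](T) ⋈[b=h] π[h](T)) → 3
  π[b]((γ[b; SUM(h)→a](T) ⋈[b=h] π[h](T))) → 3
  σ[b<4](π[b]((γ[b; SUM(h)→a](T) ⋈[b=h] π[h](T)))) → 2
E2 subexpression sizes:
  T → 5
  γ[b; SUM(h)→a](T) → 4
  T → 5
  π[h](T) → 5
  (γ[b; SUM(h)→a](T) ⋈[b=h] π[h](T)) → 3
  π[b]((γ[b; SUM(h)→a](T) ⋈[b=h] π[h](T))) → 3
  σ[b>=4](π[b]((γ[b; SUM(h)→a](T) ⋈[b=h] π[h](T)))) → 1

E1 result:
b
2
2
E2 result:
b
7
Witness: (7,) appears 0× in E1 but 1× in E2.

no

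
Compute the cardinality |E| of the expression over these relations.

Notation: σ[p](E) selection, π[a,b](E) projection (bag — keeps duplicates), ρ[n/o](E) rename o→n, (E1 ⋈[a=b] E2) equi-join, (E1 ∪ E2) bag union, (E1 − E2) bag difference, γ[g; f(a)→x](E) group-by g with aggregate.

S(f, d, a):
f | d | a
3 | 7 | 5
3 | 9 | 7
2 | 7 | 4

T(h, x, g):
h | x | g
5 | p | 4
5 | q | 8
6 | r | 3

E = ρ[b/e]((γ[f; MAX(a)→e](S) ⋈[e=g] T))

Stepwise |·|:
  S → 3
  γ[f; MAX(a)→e](S) → 2
  T → 3
  (γ[f; MAX(a)→e](S) ⋈[e=g] T) → 1
  ρ[b/e]((γ[f; MAX(a)→e](S) ⋈[e=g] T)) → 1

|E| = 1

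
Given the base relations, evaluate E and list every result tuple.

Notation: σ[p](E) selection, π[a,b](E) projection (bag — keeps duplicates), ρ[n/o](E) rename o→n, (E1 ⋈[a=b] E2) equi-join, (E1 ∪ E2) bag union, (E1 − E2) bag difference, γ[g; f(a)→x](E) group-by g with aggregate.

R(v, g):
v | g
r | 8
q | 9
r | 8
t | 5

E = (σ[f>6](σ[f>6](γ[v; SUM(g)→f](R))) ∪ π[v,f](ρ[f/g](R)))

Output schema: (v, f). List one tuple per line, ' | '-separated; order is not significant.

Per-node cardinality:
  R → 4
  γ[v; SUM(g)→f](R) → 3
  σ[f>6](γ[v; SUM(g)→f](R)) → 2
  σ[f>6](σ[f>6](γ[v; SUM(g)→f](R))) → 2
  R → 4
  ρ[f/g](R) → 4
  π[v,f](ρ[f/g](R)) → 4
  (σ[f>6](σ[f>6](γ[v; SUM(g)→f](R))) ∪ π[v,f](ρ[f/g](R))) → 6

== RESULT ==
v | f
q | 9
q | 9
r | 8
r | 8
r | 16
t | 5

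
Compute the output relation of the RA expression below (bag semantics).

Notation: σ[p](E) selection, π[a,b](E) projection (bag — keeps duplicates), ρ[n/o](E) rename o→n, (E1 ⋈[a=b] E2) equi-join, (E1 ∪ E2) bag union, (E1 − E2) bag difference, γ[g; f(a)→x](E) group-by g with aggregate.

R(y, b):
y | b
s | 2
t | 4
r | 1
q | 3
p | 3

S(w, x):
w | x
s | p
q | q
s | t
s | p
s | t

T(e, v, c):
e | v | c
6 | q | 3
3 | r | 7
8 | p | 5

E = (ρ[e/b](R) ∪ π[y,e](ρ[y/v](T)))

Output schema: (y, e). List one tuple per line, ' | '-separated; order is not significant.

Per-node cardinality:
  R → 5
  ρ[e/b](R) → 5
  T → 3
  ρ[y/v](T) → 3
  π[y,e](ρ[y/v](T)) → 3
  (ρ[e/b](R) ∪ π[y,e](ρ[y/v](T))) → 8

== RESULT ==
y | e
p | 3
p | 8
q | 3
q | 6
r | 1
r | 3
s | 2
t | 4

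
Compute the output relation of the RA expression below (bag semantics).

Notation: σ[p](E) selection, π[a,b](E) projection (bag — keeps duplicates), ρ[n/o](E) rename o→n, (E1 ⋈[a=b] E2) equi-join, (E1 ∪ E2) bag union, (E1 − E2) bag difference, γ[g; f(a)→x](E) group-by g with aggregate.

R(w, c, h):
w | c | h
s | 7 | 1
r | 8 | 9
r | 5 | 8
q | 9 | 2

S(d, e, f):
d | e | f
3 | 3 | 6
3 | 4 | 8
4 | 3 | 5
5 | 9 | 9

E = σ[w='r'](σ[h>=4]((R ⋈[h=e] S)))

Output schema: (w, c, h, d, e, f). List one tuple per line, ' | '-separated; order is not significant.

Per-node cardinality:
  R → 4
  S → 4
  (R ⋈[h=e] S) → 1
  σ[h>=4]((R ⋈[h=e] S)) → 1
  σ[w='r'](σ[h>=4]((R ⋈[h=e] S))) → 1

== RESULT ==
w | c | h | d | e | f
r | 8 | 9 | 5 | 9 | 9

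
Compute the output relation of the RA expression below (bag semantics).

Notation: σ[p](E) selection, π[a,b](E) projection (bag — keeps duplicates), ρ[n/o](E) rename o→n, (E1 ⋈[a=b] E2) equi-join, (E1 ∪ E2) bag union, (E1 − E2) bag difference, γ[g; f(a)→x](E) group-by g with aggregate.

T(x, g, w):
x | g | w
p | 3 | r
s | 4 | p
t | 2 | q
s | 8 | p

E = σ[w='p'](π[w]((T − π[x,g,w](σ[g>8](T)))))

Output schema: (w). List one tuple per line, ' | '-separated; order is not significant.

Subexpression sizes:
  T → 4
  T → 4
  σ[g>8](T) → 0
  π[x,g,w](σ[g>8](T)) → 0
  (T − π[x,g,w](σ[g>8](T))) → 4
  π[w]((T − π[x,g,w](σ[g>8](T)))) → 4
  σ[w='p'](π[w]((T − π[x,g,w](σ[g>8](T))))) → 2

== RESULT ==
w
p
p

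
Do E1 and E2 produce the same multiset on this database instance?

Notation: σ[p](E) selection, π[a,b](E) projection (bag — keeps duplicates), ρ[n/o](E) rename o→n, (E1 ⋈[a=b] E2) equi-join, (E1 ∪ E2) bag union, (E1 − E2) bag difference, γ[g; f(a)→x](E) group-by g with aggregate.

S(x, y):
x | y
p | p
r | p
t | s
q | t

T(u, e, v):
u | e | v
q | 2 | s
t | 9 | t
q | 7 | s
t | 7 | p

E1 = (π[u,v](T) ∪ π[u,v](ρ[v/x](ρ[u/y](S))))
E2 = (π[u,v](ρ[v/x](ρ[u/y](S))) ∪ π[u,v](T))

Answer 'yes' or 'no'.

E1 row counts bottom-up:
  T → 4
  π[u,v](T) → 4
  S → 4
  ρ[u/y](S) → 4
  ρ[v/x](ρ[u/y](S)) → 4
  π[u,v](ρ[v/x](ρ[u/y](S))) → 4
  (π[u,v](T) ∪ π[u,v](ρ[v/x](ρ[u/y](S)))) → 8
E2 row counts bottom-up:
  S → 4
  ρ[u/y](S) → 4
  ρ[v/x](ρ[u/y](S)) → 4
  π[u,v](ρ[v/x](ρ[u/y](S))) → 4
  T → 4
  π[u,v](T) → 4
  (π[u,v](ρ[v/x](ρ[u/y](S))) ∪ π[u,v](T)) → 8

E1 and E2 produce the same multiset:
u | v
p | p
p | r
q | s
q | s
s | t
t | p
t | q
t | t

yes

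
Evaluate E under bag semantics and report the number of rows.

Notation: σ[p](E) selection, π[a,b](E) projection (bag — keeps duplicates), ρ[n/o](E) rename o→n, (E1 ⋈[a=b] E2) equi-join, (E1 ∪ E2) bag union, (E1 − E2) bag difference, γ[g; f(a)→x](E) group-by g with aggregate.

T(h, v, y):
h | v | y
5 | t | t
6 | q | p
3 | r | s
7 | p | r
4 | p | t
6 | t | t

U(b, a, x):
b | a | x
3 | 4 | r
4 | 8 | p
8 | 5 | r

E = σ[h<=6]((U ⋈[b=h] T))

Subexpression sizes:
  U → 3
  T → 6
  (U ⋈[b=h] T) → 2
  σ[h<=6]((U ⋈[b=h] T)) → 2

|E| = 2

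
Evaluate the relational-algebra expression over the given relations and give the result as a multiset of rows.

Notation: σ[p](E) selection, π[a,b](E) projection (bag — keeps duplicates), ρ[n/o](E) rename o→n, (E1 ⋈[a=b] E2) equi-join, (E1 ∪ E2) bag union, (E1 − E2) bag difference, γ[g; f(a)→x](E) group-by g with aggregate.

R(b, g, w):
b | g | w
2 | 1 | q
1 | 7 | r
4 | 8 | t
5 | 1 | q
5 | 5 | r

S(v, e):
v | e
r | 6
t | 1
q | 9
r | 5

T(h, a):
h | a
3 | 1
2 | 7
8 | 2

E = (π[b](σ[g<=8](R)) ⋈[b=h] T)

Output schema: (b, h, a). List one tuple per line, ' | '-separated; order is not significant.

Per-node cardinality:
  R → 5
  σ[g<=8](R) → 5
  π[b](σ[g<=8](R)) → 5
  T → 3
  (π[b](σ[g<=8](R)) ⋈[b=h] T) → 1

== RESULT ==
b | h | a
2 | 2 | 7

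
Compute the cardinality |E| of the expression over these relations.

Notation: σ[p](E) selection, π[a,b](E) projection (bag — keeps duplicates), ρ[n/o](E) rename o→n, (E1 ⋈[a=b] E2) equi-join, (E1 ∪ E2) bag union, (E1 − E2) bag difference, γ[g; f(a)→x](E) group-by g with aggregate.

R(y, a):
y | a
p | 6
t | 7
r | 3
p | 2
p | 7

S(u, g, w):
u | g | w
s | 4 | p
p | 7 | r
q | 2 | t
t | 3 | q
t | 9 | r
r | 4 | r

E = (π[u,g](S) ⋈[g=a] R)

Per-node cardinality:
  S → 6
  π[u,g](S) → 6
  R → 5
  (π[u,g](S) ⋈[g=a] R) → 4

|E| = 4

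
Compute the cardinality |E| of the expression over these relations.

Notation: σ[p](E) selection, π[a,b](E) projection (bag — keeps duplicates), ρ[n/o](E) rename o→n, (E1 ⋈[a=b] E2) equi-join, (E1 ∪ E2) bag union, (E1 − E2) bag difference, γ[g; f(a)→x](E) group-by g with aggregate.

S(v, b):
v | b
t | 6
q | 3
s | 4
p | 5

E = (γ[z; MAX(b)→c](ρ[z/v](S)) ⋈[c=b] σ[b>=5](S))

Stepwise |·|:
  S → 4
  ρ[z/v](S) → 4
  γ[z; MAX(b)→c](ρ[z/v](S)) → 4
  S → 4
  σ[b>=5](S) → 2
  (γ[z; MAX(b)→c](ρ[z/v](S)) ⋈[c=b] σ[b>=5](S)) → 2

|E| = 2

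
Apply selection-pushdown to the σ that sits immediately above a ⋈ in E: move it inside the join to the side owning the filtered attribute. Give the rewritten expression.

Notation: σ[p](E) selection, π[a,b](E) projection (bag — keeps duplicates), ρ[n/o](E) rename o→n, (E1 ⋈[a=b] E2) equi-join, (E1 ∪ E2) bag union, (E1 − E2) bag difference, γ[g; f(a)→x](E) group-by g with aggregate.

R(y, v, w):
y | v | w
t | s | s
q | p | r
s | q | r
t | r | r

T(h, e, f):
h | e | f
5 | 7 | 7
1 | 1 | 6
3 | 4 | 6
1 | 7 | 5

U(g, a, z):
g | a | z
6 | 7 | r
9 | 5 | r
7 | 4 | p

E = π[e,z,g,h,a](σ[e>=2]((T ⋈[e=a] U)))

σ filters on e, owned by the left side.
E' = π[e,z,g,h,a]((σ[e>=2](T) ⋈[e=a] U))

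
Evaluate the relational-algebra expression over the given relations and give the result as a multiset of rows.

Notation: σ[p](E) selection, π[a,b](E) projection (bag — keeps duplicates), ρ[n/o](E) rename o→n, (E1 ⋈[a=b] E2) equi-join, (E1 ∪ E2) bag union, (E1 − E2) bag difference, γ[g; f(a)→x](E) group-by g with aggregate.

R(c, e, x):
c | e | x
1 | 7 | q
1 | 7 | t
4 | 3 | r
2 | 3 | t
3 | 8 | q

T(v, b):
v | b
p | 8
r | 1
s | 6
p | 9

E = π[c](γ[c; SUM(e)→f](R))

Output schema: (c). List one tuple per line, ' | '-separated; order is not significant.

Stepwise |·|:
  R → 5
  γ[c; SUM(e)→f](R) → 4
  π[c](γ[c; SUM(e)→f](R)) → 4

== RESULT ==
c
1
2
3
4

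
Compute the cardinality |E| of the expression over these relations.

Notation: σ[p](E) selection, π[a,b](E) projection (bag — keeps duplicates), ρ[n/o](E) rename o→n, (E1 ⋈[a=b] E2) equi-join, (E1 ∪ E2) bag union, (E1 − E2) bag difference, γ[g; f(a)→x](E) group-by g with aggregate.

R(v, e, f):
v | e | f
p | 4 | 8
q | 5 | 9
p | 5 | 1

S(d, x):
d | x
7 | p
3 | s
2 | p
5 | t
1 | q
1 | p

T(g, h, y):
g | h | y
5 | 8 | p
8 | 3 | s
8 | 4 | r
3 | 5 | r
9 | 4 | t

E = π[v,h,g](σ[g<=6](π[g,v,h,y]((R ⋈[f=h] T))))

Row counts bottom-up:
  R → 3
  T → 5
  (R ⋈[f=h] T) → 1
  π[g,v,h,y]((R ⋈[f=h] T)) → 1
  σ[g<=6](π[g,v,h,y]((R ⋈[f=h] T))) → 1
  π[v,h,g](σ[g<=6](π[g,v,h,y]((R ⋈[f=h] T)))) → 1

|E| = 1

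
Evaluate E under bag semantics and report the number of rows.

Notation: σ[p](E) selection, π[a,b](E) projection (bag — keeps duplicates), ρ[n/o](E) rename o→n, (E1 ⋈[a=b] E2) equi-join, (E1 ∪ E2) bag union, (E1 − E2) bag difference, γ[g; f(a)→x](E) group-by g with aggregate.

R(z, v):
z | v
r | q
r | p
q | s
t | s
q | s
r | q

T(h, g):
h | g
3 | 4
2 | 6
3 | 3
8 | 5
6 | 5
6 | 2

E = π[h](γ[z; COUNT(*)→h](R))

Stepwise |·|:
  R → 6
  γ[z; COUNT(*)→h](R) → 3
  π[h](γ[z; COUNT(*)→h](R)) → 3

|E| = 3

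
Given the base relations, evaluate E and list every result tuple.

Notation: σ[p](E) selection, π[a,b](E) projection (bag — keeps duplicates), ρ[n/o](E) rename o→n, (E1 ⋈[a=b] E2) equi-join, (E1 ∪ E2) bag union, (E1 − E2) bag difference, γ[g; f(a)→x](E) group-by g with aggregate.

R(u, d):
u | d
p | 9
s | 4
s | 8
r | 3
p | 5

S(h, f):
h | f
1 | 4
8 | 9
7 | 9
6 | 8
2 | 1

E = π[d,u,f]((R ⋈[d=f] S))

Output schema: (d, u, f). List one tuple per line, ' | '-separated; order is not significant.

Row counts bottom-up:
  R → 5
  S → 5
  (R ⋈[d=f] S) → 4
  π[d,u,f]((R ⋈[d=f] S)) → 4

== RESULT ==
d | u | f
4 | s | 4
8 | s | 8
9 | p | 9
9 | p | 9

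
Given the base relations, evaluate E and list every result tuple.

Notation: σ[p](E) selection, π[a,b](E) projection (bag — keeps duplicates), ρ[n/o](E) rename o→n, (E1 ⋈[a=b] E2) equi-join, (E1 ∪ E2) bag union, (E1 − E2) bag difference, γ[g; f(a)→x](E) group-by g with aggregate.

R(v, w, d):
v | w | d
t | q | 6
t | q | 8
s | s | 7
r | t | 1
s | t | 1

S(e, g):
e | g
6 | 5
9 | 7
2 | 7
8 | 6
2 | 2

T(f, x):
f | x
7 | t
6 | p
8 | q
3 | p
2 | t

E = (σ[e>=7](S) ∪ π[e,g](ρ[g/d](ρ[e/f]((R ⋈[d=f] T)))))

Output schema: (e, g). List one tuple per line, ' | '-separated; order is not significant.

Row counts bottom-up:
  S → 5
  σ[e>=7](S) → 2
  R → 5
  T → 5
  (R ⋈[d=f] T) → 3
  ρ[e/f]((R ⋈[d=f] T)) → 3
  ρ[g/d](ρ[e/f]((R ⋈[d=f] T))) → 3
  π[e,g](ρ[g/d](ρ[e/f]((R ⋈[d=f] T)))) → 3
  (σ[e>=7](S) ∪ π[e,g](ρ[g/d](ρ[e/f]((R ⋈[d=f] T))))) → 5

== RESULT ==
e | g
6 | 6
7 | 7
8 | 6
8 | 8
9 | 7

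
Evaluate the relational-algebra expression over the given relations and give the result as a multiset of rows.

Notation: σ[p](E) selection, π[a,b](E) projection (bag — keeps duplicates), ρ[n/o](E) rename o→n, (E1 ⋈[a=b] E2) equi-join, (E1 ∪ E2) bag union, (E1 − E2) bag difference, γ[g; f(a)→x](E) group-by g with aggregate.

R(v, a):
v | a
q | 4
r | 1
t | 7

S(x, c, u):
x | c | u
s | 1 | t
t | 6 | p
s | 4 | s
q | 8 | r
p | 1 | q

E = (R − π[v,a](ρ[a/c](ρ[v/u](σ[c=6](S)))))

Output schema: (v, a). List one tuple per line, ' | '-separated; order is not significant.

Row counts bottom-up:
  R → 3
  S → 5
  σ[c=6](S) → 1
  ρ[v/u](σ[c=6](S)) → 1
  ρ[a/c](ρ[v/u](σ[c=6](S))) → 1
  π[v,a](ρ[a/c](ρ[v/u](σ[c=6](S)))) → 1
  (R − π[v,a](ρ[a/c](ρ[v/u](σ[c=6](S))))) → 3

== RESULT ==
v | a
q | 4
r | 1
t | 7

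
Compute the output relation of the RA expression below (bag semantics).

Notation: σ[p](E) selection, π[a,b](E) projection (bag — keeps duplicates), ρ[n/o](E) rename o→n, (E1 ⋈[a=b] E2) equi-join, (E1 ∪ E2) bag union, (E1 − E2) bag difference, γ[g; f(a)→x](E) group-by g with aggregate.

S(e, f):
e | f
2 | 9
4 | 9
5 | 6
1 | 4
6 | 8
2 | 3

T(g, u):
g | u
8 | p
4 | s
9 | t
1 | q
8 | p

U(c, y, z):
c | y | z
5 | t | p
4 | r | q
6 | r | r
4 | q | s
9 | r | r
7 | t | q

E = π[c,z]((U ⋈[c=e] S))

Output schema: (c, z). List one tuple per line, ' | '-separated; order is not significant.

Subexpression sizes:
  U → 6
  S → 6
  (U ⋈[c=e] S) → 4
  π[c,z]((U ⋈[c=e] S)) → 4

== RESULT ==
c | z
4 | q
4 | s
5 | p
6 | r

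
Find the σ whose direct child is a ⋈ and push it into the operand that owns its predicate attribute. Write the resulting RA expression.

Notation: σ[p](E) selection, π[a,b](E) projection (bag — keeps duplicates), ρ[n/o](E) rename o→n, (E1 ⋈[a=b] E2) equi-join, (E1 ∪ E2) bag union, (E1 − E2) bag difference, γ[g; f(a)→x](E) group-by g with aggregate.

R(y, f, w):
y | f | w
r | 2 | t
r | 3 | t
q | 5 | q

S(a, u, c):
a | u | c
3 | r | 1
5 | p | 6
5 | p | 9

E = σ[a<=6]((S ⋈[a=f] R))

σ filters on a, owned by the left side.
E' = (σ[a<=6](S) ⋈[a=f] R)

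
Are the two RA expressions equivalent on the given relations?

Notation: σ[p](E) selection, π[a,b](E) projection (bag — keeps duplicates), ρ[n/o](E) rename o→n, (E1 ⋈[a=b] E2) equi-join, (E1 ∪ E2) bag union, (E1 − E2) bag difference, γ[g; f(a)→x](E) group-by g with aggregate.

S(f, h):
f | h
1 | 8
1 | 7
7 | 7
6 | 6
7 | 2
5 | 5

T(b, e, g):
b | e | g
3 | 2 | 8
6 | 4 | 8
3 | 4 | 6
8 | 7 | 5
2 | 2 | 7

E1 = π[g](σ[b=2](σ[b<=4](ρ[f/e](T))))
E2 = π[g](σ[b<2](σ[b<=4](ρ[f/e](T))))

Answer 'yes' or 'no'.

E1 subexpression sizes:
  T → 5
  ρ[f/e](T) → 5
  σ[b<=4](ρ[f/e](T)) → 3
  σ[b=2](σ[b<=4](ρ[f/e](T))) → 1
  π[g](σ[b=2](σ[b<=4](ρ[f/e](T)))) → 1
E2 subexpression sizes:
  T → 5
  ρ[f/e](T) → 5
  σ[b<=4](ρ[f/e](T)) → 3
  σ[b<2](σ[b<=4](ρ[f/e](T))) → 0
  π[g](σ[b<2](σ[b<=4](ρ[f/e](T)))) → 0

E1 result:
g
7
E2 result:
g
(0 rows)
Witness: (7,) appears 1× in E1 but 0× in E2.

no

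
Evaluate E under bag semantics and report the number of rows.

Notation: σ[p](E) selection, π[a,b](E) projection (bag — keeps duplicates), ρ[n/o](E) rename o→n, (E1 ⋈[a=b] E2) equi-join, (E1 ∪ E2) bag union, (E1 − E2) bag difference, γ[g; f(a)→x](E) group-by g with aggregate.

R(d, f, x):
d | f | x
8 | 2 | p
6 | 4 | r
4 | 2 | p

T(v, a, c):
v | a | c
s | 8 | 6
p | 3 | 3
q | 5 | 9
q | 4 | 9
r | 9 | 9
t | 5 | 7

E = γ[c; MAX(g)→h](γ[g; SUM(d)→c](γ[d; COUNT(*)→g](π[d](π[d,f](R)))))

Stepwise |·|:
  R → 3
  π[d,f](R) → 3
  π[d](π[d,f](R)) → 3
  γ[d; COUNT(*)→g](π[d](π[d,f](R))) → 3
  γ[g; SUM(d)→c](γ[d; COUNT(*)→g](π[d](π[d,f](R)))) → 1
  γ[c; MAX(g)→h](γ[g; SUM(d)→c](γ[d; COUNT(*)→g](π[d](π[d,f](R))))) → 1

|E| = 1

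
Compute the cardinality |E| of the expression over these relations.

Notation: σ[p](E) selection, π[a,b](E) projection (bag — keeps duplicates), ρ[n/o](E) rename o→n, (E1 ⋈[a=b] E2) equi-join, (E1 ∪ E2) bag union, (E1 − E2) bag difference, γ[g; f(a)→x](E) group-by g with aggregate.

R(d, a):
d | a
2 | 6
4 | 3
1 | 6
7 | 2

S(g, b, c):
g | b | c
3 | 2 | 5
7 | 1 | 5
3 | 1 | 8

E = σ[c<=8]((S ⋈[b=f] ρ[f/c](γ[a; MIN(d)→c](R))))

Stepwise |·|:
  S → 3
  R → 4
  γ[a; MIN(d)→c](R) → 3
  ρ[f/c](γ[a; MIN(d)→c](R)) → 3
  (S ⋈[b=f] ρ[f/c](γ[a; MIN(d)→c](R))) → 2
  σ[c<=8]((S ⋈[b=f] ρ[f/c](γ[a; MIN(d)→c](R)))) → 2

|E| = 2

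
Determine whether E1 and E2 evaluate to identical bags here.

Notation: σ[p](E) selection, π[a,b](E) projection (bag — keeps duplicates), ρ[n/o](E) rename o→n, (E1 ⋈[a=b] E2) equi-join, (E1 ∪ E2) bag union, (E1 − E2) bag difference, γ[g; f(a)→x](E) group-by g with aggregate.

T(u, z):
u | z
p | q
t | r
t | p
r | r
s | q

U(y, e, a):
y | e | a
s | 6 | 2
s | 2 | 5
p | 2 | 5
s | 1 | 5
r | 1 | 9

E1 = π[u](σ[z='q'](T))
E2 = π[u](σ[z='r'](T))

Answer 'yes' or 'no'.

E1 row counts bottom-up:
  T → 5
  σ[z='q'](T) → 2
  π[u](σ[z='q'](T)) → 2
E2 row counts bottom-up:
  T → 5
  σ[z='r'](T) → 2
  π[u](σ[z='r'](T)) → 2

E1 result:
u
p
s
E2 result:
u
r
t
Witness: ('p',) appears 1× in E1 but 0× in E2.

no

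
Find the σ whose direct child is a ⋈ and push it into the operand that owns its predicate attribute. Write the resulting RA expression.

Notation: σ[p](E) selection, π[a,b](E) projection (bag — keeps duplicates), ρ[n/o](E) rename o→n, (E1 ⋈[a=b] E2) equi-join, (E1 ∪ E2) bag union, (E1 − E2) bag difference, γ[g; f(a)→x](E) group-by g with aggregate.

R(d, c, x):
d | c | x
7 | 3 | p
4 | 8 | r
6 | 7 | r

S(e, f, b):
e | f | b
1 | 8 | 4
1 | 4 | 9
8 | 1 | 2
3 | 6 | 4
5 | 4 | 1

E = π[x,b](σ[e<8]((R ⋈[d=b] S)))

σ filters on e, owned by the right side.
E' = π[x,b]((R ⋈[d=b] σ[e<8](S)))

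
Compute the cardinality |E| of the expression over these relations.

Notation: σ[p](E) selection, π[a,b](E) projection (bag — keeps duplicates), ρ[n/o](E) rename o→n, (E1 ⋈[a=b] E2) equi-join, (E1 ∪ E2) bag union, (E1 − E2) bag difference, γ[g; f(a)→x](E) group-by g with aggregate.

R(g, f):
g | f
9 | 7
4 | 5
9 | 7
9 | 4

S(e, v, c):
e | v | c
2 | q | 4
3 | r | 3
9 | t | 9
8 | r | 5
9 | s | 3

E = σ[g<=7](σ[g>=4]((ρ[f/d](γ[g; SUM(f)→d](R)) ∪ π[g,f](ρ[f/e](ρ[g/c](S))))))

Per-node cardinality:
  R → 4
  γ[g; SUM(f)→d](R) → 2
  ρ[f/d](γ[g; SUM(f)→d](R)) → 2
  S → 5
  ρ[g/c](S) → 5
  ρ[f/e](ρ[g/c](S)) → 5
  π[g,f](ρ[f/e](ρ[g/c](S))) → 5
  (ρ[f/d](γ[g; SUM(f)→d](R)) ∪ π[g,f](ρ[f/e](ρ[g/c](S)))) → 7
  σ[g>=4]((ρ[f/d](γ[g; SUM(f)→d](R)) ∪ π[g,f](ρ[f/e](ρ[g/c](S))))) → 5
  σ[g<=7](σ[g>=4]((ρ[f/d](γ[g; SUM(f)→d](R)) ∪ π[g,f](ρ[f/e](ρ[g/c](S)))))) → 3

|E| = 3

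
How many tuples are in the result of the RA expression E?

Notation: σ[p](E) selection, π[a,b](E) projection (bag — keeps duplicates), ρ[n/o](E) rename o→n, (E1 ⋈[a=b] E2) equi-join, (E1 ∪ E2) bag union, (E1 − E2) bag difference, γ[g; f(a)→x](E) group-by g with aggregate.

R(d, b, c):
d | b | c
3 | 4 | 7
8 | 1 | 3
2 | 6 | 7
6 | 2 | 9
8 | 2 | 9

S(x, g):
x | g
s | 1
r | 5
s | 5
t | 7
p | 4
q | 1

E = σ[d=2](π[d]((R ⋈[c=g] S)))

Stepwise |·|:
  R → 5
  S → 6
  (R ⋈[c=g] S) → 2
  π[d]((R ⋈[c=g] S)) → 2
  σ[d=2](π[d]((R ⋈[c=g] S))) → 1

|E| = 1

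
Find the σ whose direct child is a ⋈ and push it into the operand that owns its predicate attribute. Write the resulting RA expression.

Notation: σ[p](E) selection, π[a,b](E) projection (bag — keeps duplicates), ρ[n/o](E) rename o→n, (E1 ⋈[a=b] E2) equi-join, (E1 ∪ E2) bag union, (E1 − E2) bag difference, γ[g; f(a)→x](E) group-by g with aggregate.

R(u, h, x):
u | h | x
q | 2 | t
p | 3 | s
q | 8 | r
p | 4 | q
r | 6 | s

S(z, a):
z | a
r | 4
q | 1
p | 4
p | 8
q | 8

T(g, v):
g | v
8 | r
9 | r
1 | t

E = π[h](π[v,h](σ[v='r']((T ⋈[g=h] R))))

σ filters on v, owned by the left side.
E' = π[h](π[v,h]((σ[v='r'](T) ⋈[g=h] R)))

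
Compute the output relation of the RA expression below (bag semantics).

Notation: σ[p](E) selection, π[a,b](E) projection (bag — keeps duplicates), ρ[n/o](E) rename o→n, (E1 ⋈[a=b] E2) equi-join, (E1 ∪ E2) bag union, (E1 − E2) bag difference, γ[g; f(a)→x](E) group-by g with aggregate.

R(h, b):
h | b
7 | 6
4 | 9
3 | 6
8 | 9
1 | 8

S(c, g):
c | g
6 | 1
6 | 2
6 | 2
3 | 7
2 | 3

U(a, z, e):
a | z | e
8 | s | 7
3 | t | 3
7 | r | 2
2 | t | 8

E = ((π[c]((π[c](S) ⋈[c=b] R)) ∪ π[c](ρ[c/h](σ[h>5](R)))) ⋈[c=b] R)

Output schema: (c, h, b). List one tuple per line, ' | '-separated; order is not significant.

Stepwise |·|:
  S → 5
  π[c](S) → 5
  R → 5
  (π[c](S) ⋈[c=b] R) → 6
  π[c]((π[c](S) ⋈[c=b] R)) → 6
  R → 5
  σ[h>5](R) → 2
  ρ[c/h](σ[h>5](R)) → 2
  π[c](ρ[c/h](σ[h>5](R))) → 2
  (π[c]((π[c](S) ⋈[c=b] R)) ∪ π[c](ρ[c/h](σ[h>5](R)))) → 8
  R → 5
  ((π[c]((π[c](S) ⋈[c=b] R)) ∪ π[c](ρ[c/h](σ[h>5](R)))) ⋈[c=b] R) → 13

== RESULT ==
c | h | b
6 | 3 | 6
6 | 3 | 6
6 | 3 | 6
6 | 3 | 6
6 | 3 | 6
6 | 3 | 6
6 | 7 | 6
6 | 7 | 6
6 | 7 | 6
6 | 7 | 6
6 | 7 | 6
6 | 7 | 6
8 | 1 | 8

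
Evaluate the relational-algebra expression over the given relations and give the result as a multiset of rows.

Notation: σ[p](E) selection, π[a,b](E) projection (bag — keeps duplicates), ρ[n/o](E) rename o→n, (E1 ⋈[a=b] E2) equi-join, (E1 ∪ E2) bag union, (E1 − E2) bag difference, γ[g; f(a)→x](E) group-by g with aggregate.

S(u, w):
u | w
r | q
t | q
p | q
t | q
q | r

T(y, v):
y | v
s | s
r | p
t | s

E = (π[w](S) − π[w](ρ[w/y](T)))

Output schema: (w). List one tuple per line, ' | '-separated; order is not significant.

Per-node cardinality:
  S → 5
  π[w](S) → 5
  T → 3
  ρ[w/y](T) → 3
  π[w](ρ[w/y](T)) → 3
  (π[w](S) − π[w](ρ[w/y](T))) → 4

== RESULT ==
w
q
q
q
q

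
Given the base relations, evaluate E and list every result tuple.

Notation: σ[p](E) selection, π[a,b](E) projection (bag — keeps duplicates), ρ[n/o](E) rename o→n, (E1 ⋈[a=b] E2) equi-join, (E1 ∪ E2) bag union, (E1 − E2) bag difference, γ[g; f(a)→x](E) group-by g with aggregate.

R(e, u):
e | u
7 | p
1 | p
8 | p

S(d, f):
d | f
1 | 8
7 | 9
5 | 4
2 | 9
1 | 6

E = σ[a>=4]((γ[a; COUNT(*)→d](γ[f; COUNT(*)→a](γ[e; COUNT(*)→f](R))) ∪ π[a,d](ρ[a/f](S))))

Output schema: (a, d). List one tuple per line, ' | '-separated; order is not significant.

Row counts bottom-up:
  R → 3
  γ[e; COUNT(*)→f](R) → 3
  γ[f; COUNT(*)→a](γ[e; COUNT(*)→f](R)) → 1
  γ[a; COUNT(*)→d](γ[f; COUNT(*)→a](γ[e; COUNT(*)→f](R))) → 1
  S → 5
  ρ[a/f](S) → 5
  π[a,d](ρ[a/f](S)) → 5
  (γ[a; COUNT(*)→d](γ[f; COUNT(*)→a](γ[e; COUNT(*)→f](R))) ∪ π[a,d](ρ[a/f](S))) → 6
  σ[a>=4]((γ[a; COUNT(*)→d](γ[f; COUNT(*)→a](γ[e; COUNT(*)→f](R))) ∪ π[a,d](ρ[a/f](S)))) → 5

== RESULT ==
a | d
4 | 5
6 | 1
8 | 1
9 | 2
9 | 7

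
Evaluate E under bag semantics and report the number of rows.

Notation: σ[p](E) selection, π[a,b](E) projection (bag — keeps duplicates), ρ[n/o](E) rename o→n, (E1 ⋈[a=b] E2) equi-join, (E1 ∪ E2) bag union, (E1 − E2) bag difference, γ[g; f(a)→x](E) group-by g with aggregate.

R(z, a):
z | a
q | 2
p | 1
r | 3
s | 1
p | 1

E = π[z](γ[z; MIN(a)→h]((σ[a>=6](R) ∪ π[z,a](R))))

Subexpression sizes:
  R → 5
  σ[a>=6](R) → 0
  R → 5
  π[z,a](R) → 5
  (σ[a>=6](R) ∪ π[z,a](R)) → 5
  γ[z; MIN(a)→h]((σ[a>=6](R) ∪ π[z,a](R))) → 4
  π[z](γ[z; MIN(a)→h]((σ[a>=6](R) ∪ π[z,a](R)))) → 4

|E| = 4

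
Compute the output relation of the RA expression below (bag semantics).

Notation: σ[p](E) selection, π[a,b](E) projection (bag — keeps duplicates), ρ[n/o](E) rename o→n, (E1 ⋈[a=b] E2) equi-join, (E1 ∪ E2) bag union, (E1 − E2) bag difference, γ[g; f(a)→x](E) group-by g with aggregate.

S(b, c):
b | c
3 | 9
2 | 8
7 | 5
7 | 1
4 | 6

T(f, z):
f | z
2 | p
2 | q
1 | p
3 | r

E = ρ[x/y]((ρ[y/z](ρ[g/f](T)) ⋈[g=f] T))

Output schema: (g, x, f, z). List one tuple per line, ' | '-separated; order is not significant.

Stepwise |·|:
  T → 4
  ρ[g/f](T) → 4
  ρ[y/z](ρ[g/f](T)) → 4
  T → 4
  (ρ[y/z](ρ[g/f](T)) ⋈[g=f] T) → 6
  ρ[x/y]((ρ[y/z](ρ[g/f](T)) ⋈[g=f] T)) → 6

== RESULT ==
g | x | f | z
1 | p | 1 | p
2 | p | 2 | p
2 | p | 2 | q
2 | q | 2 | p
2 | q | 2 | q
3 | r | 3 | r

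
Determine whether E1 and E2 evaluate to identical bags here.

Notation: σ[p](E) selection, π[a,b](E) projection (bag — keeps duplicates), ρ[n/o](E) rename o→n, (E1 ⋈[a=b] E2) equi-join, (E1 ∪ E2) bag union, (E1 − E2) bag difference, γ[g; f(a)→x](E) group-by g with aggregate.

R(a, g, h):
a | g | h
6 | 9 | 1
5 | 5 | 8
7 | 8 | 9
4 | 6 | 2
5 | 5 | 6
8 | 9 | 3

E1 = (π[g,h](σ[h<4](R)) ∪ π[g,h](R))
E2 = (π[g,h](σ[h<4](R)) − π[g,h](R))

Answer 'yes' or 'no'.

E1 subexpression sizes:
  R → 6
  σ[h<4](R) → 3
  π[g,h](σ[h<4](R)) → 3
  R → 6
  π[g,h](R) → 6
  (π[g,h](σ[h<4](R)) ∪ π[g,h](R)) → 9
E2 subexpression sizes:
  R → 6
  σ[h<4](R) → 3
  π[g,h](σ[h<4](R)) → 3
  R → 6
  π[g,h](R) → 6
  (π[g,h](σ[h<4](R)) − π[g,h](R)) → 0

E1 result:
g | h
5 | 6
5 | 8
6 | 2
6 | 2
8 | 9
9 | 1
9 | 1
9 | 3
9 | 3
E2 result:
g | h
(0 rows)
Witness: (6, 2) appears 2× in E1 but 0× in E2.

no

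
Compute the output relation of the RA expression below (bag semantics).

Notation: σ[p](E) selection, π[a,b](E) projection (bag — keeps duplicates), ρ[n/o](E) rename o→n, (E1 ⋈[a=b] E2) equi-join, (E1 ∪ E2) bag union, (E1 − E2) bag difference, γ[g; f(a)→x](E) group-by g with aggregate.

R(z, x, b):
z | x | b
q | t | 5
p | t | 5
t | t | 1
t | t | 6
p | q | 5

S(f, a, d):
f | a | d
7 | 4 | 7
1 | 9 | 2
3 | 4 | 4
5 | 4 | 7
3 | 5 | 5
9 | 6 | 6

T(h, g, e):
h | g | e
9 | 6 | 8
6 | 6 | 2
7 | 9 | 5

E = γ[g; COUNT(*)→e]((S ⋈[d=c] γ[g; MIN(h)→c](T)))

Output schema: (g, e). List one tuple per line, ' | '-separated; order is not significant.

Stepwise |·|:
  S → 6
  T → 3
  γ[g; MIN(h)→c](T) → 2
  (S ⋈[d=c] γ[g; MIN(h)→c](T)) → 3
  γ[g; COUNT(*)→e]((S ⋈[d=c] γ[g; MIN(h)→c](T))) → 2

== RESULT ==
g | e
6 | 1
9 | 2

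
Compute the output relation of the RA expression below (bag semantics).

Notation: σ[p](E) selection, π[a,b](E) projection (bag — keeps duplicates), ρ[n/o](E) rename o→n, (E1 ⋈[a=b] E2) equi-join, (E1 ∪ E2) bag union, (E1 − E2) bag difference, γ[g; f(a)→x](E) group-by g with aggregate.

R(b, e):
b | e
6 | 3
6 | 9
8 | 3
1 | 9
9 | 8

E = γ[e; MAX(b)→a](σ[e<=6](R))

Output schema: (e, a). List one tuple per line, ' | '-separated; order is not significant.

Stepwise |·|:
  R → 5
  σ[e<=6](R) → 2
  γ[e; MAX(b)→a](σ[e<=6](R)) → 1

== RESULT ==
e | a
3 | 8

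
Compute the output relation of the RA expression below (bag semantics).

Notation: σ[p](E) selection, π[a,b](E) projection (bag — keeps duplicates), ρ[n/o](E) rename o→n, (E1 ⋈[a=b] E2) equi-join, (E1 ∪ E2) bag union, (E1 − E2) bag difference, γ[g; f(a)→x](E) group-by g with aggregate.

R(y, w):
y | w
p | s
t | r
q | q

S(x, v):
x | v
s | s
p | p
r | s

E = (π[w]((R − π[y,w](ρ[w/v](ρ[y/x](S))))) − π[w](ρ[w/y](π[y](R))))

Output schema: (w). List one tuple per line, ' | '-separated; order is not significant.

Subexpression sizes:
  R → 3
  S → 3
  ρ[y/x](S) → 3
  ρ[w/v](ρ[y/x](S)) → 3
  π[y,w](ρ[w/v](ρ[y/x](S))) → 3
  (R − π[y,w](ρ[w/v](ρ[y/x](S)))) → 3
  π[w]((R − π[y,w](ρ[w/v](ρ[y/x](S))))) → 3
  R → 3
  π[y](R) → 3
  ρ[w/y](π[y](R)) → 3
  π[w](ρ[w/y](π[y](R))) → 3
  (π[w]((R − π[y,w](ρ[w/v](ρ[y/x](S))))) − π[w](ρ[w/y](π[y](R)))) → 2

== RESULT ==
w
r
s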